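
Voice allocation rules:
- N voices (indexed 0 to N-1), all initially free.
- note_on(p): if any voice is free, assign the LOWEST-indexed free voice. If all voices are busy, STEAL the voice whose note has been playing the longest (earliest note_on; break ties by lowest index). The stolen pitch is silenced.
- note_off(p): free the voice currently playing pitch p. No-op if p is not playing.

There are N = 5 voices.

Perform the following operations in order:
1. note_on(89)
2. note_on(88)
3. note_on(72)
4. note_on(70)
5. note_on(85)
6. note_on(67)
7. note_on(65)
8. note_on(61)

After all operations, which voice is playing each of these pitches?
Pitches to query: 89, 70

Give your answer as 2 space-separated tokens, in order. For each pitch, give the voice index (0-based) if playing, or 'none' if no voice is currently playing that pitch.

Answer: none 3

Derivation:
Op 1: note_on(89): voice 0 is free -> assigned | voices=[89 - - - -]
Op 2: note_on(88): voice 1 is free -> assigned | voices=[89 88 - - -]
Op 3: note_on(72): voice 2 is free -> assigned | voices=[89 88 72 - -]
Op 4: note_on(70): voice 3 is free -> assigned | voices=[89 88 72 70 -]
Op 5: note_on(85): voice 4 is free -> assigned | voices=[89 88 72 70 85]
Op 6: note_on(67): all voices busy, STEAL voice 0 (pitch 89, oldest) -> assign | voices=[67 88 72 70 85]
Op 7: note_on(65): all voices busy, STEAL voice 1 (pitch 88, oldest) -> assign | voices=[67 65 72 70 85]
Op 8: note_on(61): all voices busy, STEAL voice 2 (pitch 72, oldest) -> assign | voices=[67 65 61 70 85]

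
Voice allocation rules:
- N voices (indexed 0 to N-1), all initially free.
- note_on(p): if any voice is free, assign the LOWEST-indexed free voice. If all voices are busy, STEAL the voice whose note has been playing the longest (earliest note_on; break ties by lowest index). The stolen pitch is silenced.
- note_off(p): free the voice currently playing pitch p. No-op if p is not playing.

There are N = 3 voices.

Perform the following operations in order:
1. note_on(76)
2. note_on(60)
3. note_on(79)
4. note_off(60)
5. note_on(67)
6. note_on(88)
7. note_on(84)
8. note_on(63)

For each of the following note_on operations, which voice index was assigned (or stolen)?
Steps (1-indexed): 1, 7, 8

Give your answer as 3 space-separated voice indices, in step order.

Answer: 0 2 1

Derivation:
Op 1: note_on(76): voice 0 is free -> assigned | voices=[76 - -]
Op 2: note_on(60): voice 1 is free -> assigned | voices=[76 60 -]
Op 3: note_on(79): voice 2 is free -> assigned | voices=[76 60 79]
Op 4: note_off(60): free voice 1 | voices=[76 - 79]
Op 5: note_on(67): voice 1 is free -> assigned | voices=[76 67 79]
Op 6: note_on(88): all voices busy, STEAL voice 0 (pitch 76, oldest) -> assign | voices=[88 67 79]
Op 7: note_on(84): all voices busy, STEAL voice 2 (pitch 79, oldest) -> assign | voices=[88 67 84]
Op 8: note_on(63): all voices busy, STEAL voice 1 (pitch 67, oldest) -> assign | voices=[88 63 84]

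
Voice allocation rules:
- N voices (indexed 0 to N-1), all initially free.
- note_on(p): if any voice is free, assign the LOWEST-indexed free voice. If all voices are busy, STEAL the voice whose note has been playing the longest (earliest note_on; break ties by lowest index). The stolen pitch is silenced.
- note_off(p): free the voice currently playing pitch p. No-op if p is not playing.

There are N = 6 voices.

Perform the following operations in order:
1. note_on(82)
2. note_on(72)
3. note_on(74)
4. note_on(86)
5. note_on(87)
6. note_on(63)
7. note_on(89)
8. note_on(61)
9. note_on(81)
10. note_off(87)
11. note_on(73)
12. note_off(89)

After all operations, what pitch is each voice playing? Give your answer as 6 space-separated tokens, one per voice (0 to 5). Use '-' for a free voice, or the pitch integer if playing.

Op 1: note_on(82): voice 0 is free -> assigned | voices=[82 - - - - -]
Op 2: note_on(72): voice 1 is free -> assigned | voices=[82 72 - - - -]
Op 3: note_on(74): voice 2 is free -> assigned | voices=[82 72 74 - - -]
Op 4: note_on(86): voice 3 is free -> assigned | voices=[82 72 74 86 - -]
Op 5: note_on(87): voice 4 is free -> assigned | voices=[82 72 74 86 87 -]
Op 6: note_on(63): voice 5 is free -> assigned | voices=[82 72 74 86 87 63]
Op 7: note_on(89): all voices busy, STEAL voice 0 (pitch 82, oldest) -> assign | voices=[89 72 74 86 87 63]
Op 8: note_on(61): all voices busy, STEAL voice 1 (pitch 72, oldest) -> assign | voices=[89 61 74 86 87 63]
Op 9: note_on(81): all voices busy, STEAL voice 2 (pitch 74, oldest) -> assign | voices=[89 61 81 86 87 63]
Op 10: note_off(87): free voice 4 | voices=[89 61 81 86 - 63]
Op 11: note_on(73): voice 4 is free -> assigned | voices=[89 61 81 86 73 63]
Op 12: note_off(89): free voice 0 | voices=[- 61 81 86 73 63]

Answer: - 61 81 86 73 63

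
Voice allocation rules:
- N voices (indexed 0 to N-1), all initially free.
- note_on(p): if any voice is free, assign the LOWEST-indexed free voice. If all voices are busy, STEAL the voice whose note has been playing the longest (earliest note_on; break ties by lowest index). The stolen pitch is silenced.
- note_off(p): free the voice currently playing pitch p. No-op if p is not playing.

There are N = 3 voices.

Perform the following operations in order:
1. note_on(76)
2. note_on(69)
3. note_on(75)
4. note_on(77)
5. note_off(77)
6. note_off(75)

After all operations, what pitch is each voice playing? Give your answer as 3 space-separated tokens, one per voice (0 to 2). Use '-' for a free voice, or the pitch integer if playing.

Op 1: note_on(76): voice 0 is free -> assigned | voices=[76 - -]
Op 2: note_on(69): voice 1 is free -> assigned | voices=[76 69 -]
Op 3: note_on(75): voice 2 is free -> assigned | voices=[76 69 75]
Op 4: note_on(77): all voices busy, STEAL voice 0 (pitch 76, oldest) -> assign | voices=[77 69 75]
Op 5: note_off(77): free voice 0 | voices=[- 69 75]
Op 6: note_off(75): free voice 2 | voices=[- 69 -]

Answer: - 69 -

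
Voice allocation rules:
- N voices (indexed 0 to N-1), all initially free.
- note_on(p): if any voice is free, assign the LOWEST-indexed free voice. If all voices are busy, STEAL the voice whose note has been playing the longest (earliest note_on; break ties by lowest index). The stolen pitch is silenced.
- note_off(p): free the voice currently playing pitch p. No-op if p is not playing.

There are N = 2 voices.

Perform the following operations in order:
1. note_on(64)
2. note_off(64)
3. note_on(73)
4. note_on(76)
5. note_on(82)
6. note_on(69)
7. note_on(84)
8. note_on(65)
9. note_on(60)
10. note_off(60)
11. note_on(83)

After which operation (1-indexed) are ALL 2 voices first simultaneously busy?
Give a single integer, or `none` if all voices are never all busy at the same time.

Answer: 4

Derivation:
Op 1: note_on(64): voice 0 is free -> assigned | voices=[64 -]
Op 2: note_off(64): free voice 0 | voices=[- -]
Op 3: note_on(73): voice 0 is free -> assigned | voices=[73 -]
Op 4: note_on(76): voice 1 is free -> assigned | voices=[73 76]
Op 5: note_on(82): all voices busy, STEAL voice 0 (pitch 73, oldest) -> assign | voices=[82 76]
Op 6: note_on(69): all voices busy, STEAL voice 1 (pitch 76, oldest) -> assign | voices=[82 69]
Op 7: note_on(84): all voices busy, STEAL voice 0 (pitch 82, oldest) -> assign | voices=[84 69]
Op 8: note_on(65): all voices busy, STEAL voice 1 (pitch 69, oldest) -> assign | voices=[84 65]
Op 9: note_on(60): all voices busy, STEAL voice 0 (pitch 84, oldest) -> assign | voices=[60 65]
Op 10: note_off(60): free voice 0 | voices=[- 65]
Op 11: note_on(83): voice 0 is free -> assigned | voices=[83 65]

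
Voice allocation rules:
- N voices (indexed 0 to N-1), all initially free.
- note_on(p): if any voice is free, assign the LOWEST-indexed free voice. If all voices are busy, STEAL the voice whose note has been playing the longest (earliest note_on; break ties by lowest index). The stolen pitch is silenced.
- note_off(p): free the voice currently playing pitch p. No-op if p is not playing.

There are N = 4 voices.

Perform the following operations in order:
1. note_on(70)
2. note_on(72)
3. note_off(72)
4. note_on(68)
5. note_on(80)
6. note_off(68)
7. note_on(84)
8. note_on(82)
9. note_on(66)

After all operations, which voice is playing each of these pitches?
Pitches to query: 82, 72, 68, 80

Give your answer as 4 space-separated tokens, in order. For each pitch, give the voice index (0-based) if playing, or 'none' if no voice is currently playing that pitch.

Answer: 3 none none 2

Derivation:
Op 1: note_on(70): voice 0 is free -> assigned | voices=[70 - - -]
Op 2: note_on(72): voice 1 is free -> assigned | voices=[70 72 - -]
Op 3: note_off(72): free voice 1 | voices=[70 - - -]
Op 4: note_on(68): voice 1 is free -> assigned | voices=[70 68 - -]
Op 5: note_on(80): voice 2 is free -> assigned | voices=[70 68 80 -]
Op 6: note_off(68): free voice 1 | voices=[70 - 80 -]
Op 7: note_on(84): voice 1 is free -> assigned | voices=[70 84 80 -]
Op 8: note_on(82): voice 3 is free -> assigned | voices=[70 84 80 82]
Op 9: note_on(66): all voices busy, STEAL voice 0 (pitch 70, oldest) -> assign | voices=[66 84 80 82]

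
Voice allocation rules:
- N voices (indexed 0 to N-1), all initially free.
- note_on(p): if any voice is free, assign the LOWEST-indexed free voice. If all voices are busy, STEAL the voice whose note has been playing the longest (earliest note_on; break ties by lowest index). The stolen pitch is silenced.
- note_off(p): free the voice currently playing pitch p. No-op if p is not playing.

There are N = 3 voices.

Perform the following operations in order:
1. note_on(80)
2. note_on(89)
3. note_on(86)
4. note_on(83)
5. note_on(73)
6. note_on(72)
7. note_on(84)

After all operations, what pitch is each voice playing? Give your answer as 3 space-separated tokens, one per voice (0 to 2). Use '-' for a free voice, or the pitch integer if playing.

Answer: 84 73 72

Derivation:
Op 1: note_on(80): voice 0 is free -> assigned | voices=[80 - -]
Op 2: note_on(89): voice 1 is free -> assigned | voices=[80 89 -]
Op 3: note_on(86): voice 2 is free -> assigned | voices=[80 89 86]
Op 4: note_on(83): all voices busy, STEAL voice 0 (pitch 80, oldest) -> assign | voices=[83 89 86]
Op 5: note_on(73): all voices busy, STEAL voice 1 (pitch 89, oldest) -> assign | voices=[83 73 86]
Op 6: note_on(72): all voices busy, STEAL voice 2 (pitch 86, oldest) -> assign | voices=[83 73 72]
Op 7: note_on(84): all voices busy, STEAL voice 0 (pitch 83, oldest) -> assign | voices=[84 73 72]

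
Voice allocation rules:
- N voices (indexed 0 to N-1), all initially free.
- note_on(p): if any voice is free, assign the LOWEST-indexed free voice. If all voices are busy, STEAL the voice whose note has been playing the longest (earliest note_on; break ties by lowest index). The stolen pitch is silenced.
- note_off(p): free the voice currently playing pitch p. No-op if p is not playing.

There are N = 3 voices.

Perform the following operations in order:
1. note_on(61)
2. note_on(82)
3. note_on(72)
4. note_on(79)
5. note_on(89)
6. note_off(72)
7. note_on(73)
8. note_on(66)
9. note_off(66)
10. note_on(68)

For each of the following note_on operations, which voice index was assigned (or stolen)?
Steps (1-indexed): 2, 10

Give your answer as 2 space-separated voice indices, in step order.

Op 1: note_on(61): voice 0 is free -> assigned | voices=[61 - -]
Op 2: note_on(82): voice 1 is free -> assigned | voices=[61 82 -]
Op 3: note_on(72): voice 2 is free -> assigned | voices=[61 82 72]
Op 4: note_on(79): all voices busy, STEAL voice 0 (pitch 61, oldest) -> assign | voices=[79 82 72]
Op 5: note_on(89): all voices busy, STEAL voice 1 (pitch 82, oldest) -> assign | voices=[79 89 72]
Op 6: note_off(72): free voice 2 | voices=[79 89 -]
Op 7: note_on(73): voice 2 is free -> assigned | voices=[79 89 73]
Op 8: note_on(66): all voices busy, STEAL voice 0 (pitch 79, oldest) -> assign | voices=[66 89 73]
Op 9: note_off(66): free voice 0 | voices=[- 89 73]
Op 10: note_on(68): voice 0 is free -> assigned | voices=[68 89 73]

Answer: 1 0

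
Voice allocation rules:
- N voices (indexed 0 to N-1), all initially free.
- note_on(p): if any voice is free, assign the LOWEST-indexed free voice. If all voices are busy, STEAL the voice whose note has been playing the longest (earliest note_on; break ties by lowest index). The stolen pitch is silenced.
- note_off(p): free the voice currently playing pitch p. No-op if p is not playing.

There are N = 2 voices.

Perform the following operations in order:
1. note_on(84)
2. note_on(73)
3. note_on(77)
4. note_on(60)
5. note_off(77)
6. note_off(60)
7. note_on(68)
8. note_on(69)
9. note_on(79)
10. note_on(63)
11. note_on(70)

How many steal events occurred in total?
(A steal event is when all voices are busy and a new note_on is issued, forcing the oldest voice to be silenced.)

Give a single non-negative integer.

Answer: 5

Derivation:
Op 1: note_on(84): voice 0 is free -> assigned | voices=[84 -]
Op 2: note_on(73): voice 1 is free -> assigned | voices=[84 73]
Op 3: note_on(77): all voices busy, STEAL voice 0 (pitch 84, oldest) -> assign | voices=[77 73]
Op 4: note_on(60): all voices busy, STEAL voice 1 (pitch 73, oldest) -> assign | voices=[77 60]
Op 5: note_off(77): free voice 0 | voices=[- 60]
Op 6: note_off(60): free voice 1 | voices=[- -]
Op 7: note_on(68): voice 0 is free -> assigned | voices=[68 -]
Op 8: note_on(69): voice 1 is free -> assigned | voices=[68 69]
Op 9: note_on(79): all voices busy, STEAL voice 0 (pitch 68, oldest) -> assign | voices=[79 69]
Op 10: note_on(63): all voices busy, STEAL voice 1 (pitch 69, oldest) -> assign | voices=[79 63]
Op 11: note_on(70): all voices busy, STEAL voice 0 (pitch 79, oldest) -> assign | voices=[70 63]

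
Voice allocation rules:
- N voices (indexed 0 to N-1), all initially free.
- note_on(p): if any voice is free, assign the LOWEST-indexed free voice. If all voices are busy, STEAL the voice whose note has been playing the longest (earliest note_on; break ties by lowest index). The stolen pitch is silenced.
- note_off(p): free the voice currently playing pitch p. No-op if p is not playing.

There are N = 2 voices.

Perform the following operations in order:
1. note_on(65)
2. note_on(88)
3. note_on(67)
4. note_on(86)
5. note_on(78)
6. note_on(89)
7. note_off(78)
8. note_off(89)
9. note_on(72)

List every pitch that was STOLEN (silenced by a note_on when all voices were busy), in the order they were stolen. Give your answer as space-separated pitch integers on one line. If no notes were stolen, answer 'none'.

Op 1: note_on(65): voice 0 is free -> assigned | voices=[65 -]
Op 2: note_on(88): voice 1 is free -> assigned | voices=[65 88]
Op 3: note_on(67): all voices busy, STEAL voice 0 (pitch 65, oldest) -> assign | voices=[67 88]
Op 4: note_on(86): all voices busy, STEAL voice 1 (pitch 88, oldest) -> assign | voices=[67 86]
Op 5: note_on(78): all voices busy, STEAL voice 0 (pitch 67, oldest) -> assign | voices=[78 86]
Op 6: note_on(89): all voices busy, STEAL voice 1 (pitch 86, oldest) -> assign | voices=[78 89]
Op 7: note_off(78): free voice 0 | voices=[- 89]
Op 8: note_off(89): free voice 1 | voices=[- -]
Op 9: note_on(72): voice 0 is free -> assigned | voices=[72 -]

Answer: 65 88 67 86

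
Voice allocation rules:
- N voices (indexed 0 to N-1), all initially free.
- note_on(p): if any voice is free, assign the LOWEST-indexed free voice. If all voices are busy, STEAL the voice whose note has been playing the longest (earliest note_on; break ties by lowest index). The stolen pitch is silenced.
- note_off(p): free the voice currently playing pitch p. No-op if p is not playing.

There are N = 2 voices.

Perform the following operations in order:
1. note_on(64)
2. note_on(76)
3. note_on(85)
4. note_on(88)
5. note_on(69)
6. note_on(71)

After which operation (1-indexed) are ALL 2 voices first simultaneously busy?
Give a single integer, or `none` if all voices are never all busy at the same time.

Op 1: note_on(64): voice 0 is free -> assigned | voices=[64 -]
Op 2: note_on(76): voice 1 is free -> assigned | voices=[64 76]
Op 3: note_on(85): all voices busy, STEAL voice 0 (pitch 64, oldest) -> assign | voices=[85 76]
Op 4: note_on(88): all voices busy, STEAL voice 1 (pitch 76, oldest) -> assign | voices=[85 88]
Op 5: note_on(69): all voices busy, STEAL voice 0 (pitch 85, oldest) -> assign | voices=[69 88]
Op 6: note_on(71): all voices busy, STEAL voice 1 (pitch 88, oldest) -> assign | voices=[69 71]

Answer: 2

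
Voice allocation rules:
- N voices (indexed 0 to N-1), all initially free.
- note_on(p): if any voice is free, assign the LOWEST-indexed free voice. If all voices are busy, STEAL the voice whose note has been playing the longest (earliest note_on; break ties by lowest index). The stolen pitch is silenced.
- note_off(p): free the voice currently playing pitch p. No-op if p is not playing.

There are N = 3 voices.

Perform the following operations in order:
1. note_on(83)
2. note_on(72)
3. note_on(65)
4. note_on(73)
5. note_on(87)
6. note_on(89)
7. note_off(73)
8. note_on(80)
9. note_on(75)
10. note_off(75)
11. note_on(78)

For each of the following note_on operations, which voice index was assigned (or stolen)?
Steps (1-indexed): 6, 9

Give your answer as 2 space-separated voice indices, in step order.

Op 1: note_on(83): voice 0 is free -> assigned | voices=[83 - -]
Op 2: note_on(72): voice 1 is free -> assigned | voices=[83 72 -]
Op 3: note_on(65): voice 2 is free -> assigned | voices=[83 72 65]
Op 4: note_on(73): all voices busy, STEAL voice 0 (pitch 83, oldest) -> assign | voices=[73 72 65]
Op 5: note_on(87): all voices busy, STEAL voice 1 (pitch 72, oldest) -> assign | voices=[73 87 65]
Op 6: note_on(89): all voices busy, STEAL voice 2 (pitch 65, oldest) -> assign | voices=[73 87 89]
Op 7: note_off(73): free voice 0 | voices=[- 87 89]
Op 8: note_on(80): voice 0 is free -> assigned | voices=[80 87 89]
Op 9: note_on(75): all voices busy, STEAL voice 1 (pitch 87, oldest) -> assign | voices=[80 75 89]
Op 10: note_off(75): free voice 1 | voices=[80 - 89]
Op 11: note_on(78): voice 1 is free -> assigned | voices=[80 78 89]

Answer: 2 1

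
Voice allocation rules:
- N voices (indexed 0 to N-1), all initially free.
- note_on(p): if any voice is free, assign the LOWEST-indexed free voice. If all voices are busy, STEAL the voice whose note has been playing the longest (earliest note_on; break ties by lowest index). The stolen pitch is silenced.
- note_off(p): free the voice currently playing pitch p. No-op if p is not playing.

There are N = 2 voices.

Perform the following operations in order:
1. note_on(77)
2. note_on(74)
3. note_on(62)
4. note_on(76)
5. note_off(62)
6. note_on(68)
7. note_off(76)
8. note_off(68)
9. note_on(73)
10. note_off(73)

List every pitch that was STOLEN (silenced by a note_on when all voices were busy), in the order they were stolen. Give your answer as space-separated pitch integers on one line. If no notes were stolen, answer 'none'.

Op 1: note_on(77): voice 0 is free -> assigned | voices=[77 -]
Op 2: note_on(74): voice 1 is free -> assigned | voices=[77 74]
Op 3: note_on(62): all voices busy, STEAL voice 0 (pitch 77, oldest) -> assign | voices=[62 74]
Op 4: note_on(76): all voices busy, STEAL voice 1 (pitch 74, oldest) -> assign | voices=[62 76]
Op 5: note_off(62): free voice 0 | voices=[- 76]
Op 6: note_on(68): voice 0 is free -> assigned | voices=[68 76]
Op 7: note_off(76): free voice 1 | voices=[68 -]
Op 8: note_off(68): free voice 0 | voices=[- -]
Op 9: note_on(73): voice 0 is free -> assigned | voices=[73 -]
Op 10: note_off(73): free voice 0 | voices=[- -]

Answer: 77 74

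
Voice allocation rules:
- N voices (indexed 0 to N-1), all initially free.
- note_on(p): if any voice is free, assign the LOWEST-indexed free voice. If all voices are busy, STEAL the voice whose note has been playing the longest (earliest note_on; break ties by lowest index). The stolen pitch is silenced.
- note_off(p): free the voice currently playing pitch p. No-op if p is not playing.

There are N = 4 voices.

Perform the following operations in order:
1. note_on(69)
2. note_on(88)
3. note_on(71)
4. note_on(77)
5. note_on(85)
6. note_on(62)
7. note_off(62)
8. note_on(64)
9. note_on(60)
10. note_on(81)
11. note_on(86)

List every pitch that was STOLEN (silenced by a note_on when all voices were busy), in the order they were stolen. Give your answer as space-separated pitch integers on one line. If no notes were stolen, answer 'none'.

Answer: 69 88 71 77 85

Derivation:
Op 1: note_on(69): voice 0 is free -> assigned | voices=[69 - - -]
Op 2: note_on(88): voice 1 is free -> assigned | voices=[69 88 - -]
Op 3: note_on(71): voice 2 is free -> assigned | voices=[69 88 71 -]
Op 4: note_on(77): voice 3 is free -> assigned | voices=[69 88 71 77]
Op 5: note_on(85): all voices busy, STEAL voice 0 (pitch 69, oldest) -> assign | voices=[85 88 71 77]
Op 6: note_on(62): all voices busy, STEAL voice 1 (pitch 88, oldest) -> assign | voices=[85 62 71 77]
Op 7: note_off(62): free voice 1 | voices=[85 - 71 77]
Op 8: note_on(64): voice 1 is free -> assigned | voices=[85 64 71 77]
Op 9: note_on(60): all voices busy, STEAL voice 2 (pitch 71, oldest) -> assign | voices=[85 64 60 77]
Op 10: note_on(81): all voices busy, STEAL voice 3 (pitch 77, oldest) -> assign | voices=[85 64 60 81]
Op 11: note_on(86): all voices busy, STEAL voice 0 (pitch 85, oldest) -> assign | voices=[86 64 60 81]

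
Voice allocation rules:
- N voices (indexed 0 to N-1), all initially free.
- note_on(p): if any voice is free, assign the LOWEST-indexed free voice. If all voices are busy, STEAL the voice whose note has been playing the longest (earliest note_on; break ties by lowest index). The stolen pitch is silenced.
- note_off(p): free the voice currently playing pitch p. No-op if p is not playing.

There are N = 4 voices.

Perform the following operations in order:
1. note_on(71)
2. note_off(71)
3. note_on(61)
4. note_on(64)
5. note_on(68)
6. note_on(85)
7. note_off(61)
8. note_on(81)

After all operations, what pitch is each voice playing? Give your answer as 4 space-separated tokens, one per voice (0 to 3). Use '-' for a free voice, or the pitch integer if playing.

Op 1: note_on(71): voice 0 is free -> assigned | voices=[71 - - -]
Op 2: note_off(71): free voice 0 | voices=[- - - -]
Op 3: note_on(61): voice 0 is free -> assigned | voices=[61 - - -]
Op 4: note_on(64): voice 1 is free -> assigned | voices=[61 64 - -]
Op 5: note_on(68): voice 2 is free -> assigned | voices=[61 64 68 -]
Op 6: note_on(85): voice 3 is free -> assigned | voices=[61 64 68 85]
Op 7: note_off(61): free voice 0 | voices=[- 64 68 85]
Op 8: note_on(81): voice 0 is free -> assigned | voices=[81 64 68 85]

Answer: 81 64 68 85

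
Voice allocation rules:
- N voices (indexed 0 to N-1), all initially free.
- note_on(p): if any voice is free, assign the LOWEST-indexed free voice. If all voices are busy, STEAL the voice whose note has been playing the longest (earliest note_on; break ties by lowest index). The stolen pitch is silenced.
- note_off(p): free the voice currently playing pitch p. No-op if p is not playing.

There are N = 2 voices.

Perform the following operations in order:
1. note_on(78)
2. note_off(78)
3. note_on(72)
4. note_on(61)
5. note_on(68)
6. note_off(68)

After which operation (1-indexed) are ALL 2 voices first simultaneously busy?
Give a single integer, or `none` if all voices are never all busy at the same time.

Answer: 4

Derivation:
Op 1: note_on(78): voice 0 is free -> assigned | voices=[78 -]
Op 2: note_off(78): free voice 0 | voices=[- -]
Op 3: note_on(72): voice 0 is free -> assigned | voices=[72 -]
Op 4: note_on(61): voice 1 is free -> assigned | voices=[72 61]
Op 5: note_on(68): all voices busy, STEAL voice 0 (pitch 72, oldest) -> assign | voices=[68 61]
Op 6: note_off(68): free voice 0 | voices=[- 61]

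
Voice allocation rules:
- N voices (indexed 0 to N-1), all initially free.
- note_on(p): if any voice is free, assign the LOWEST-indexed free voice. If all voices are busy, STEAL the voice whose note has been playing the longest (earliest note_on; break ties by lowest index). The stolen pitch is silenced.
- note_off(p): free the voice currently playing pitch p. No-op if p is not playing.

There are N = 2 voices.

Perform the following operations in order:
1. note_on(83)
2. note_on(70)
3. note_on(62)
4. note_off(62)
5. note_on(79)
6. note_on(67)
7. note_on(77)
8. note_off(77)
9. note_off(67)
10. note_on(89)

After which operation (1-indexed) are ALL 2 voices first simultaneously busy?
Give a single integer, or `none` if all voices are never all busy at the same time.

Answer: 2

Derivation:
Op 1: note_on(83): voice 0 is free -> assigned | voices=[83 -]
Op 2: note_on(70): voice 1 is free -> assigned | voices=[83 70]
Op 3: note_on(62): all voices busy, STEAL voice 0 (pitch 83, oldest) -> assign | voices=[62 70]
Op 4: note_off(62): free voice 0 | voices=[- 70]
Op 5: note_on(79): voice 0 is free -> assigned | voices=[79 70]
Op 6: note_on(67): all voices busy, STEAL voice 1 (pitch 70, oldest) -> assign | voices=[79 67]
Op 7: note_on(77): all voices busy, STEAL voice 0 (pitch 79, oldest) -> assign | voices=[77 67]
Op 8: note_off(77): free voice 0 | voices=[- 67]
Op 9: note_off(67): free voice 1 | voices=[- -]
Op 10: note_on(89): voice 0 is free -> assigned | voices=[89 -]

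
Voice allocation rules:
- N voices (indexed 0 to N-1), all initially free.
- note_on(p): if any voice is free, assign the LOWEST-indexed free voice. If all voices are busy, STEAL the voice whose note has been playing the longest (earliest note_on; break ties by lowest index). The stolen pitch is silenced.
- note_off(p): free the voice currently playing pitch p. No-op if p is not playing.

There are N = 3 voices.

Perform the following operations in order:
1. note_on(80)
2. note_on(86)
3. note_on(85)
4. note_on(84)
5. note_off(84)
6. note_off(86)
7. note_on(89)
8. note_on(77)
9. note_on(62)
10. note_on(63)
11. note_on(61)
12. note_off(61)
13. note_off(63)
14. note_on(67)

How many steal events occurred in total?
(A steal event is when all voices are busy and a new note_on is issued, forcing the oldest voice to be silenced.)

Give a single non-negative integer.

Op 1: note_on(80): voice 0 is free -> assigned | voices=[80 - -]
Op 2: note_on(86): voice 1 is free -> assigned | voices=[80 86 -]
Op 3: note_on(85): voice 2 is free -> assigned | voices=[80 86 85]
Op 4: note_on(84): all voices busy, STEAL voice 0 (pitch 80, oldest) -> assign | voices=[84 86 85]
Op 5: note_off(84): free voice 0 | voices=[- 86 85]
Op 6: note_off(86): free voice 1 | voices=[- - 85]
Op 7: note_on(89): voice 0 is free -> assigned | voices=[89 - 85]
Op 8: note_on(77): voice 1 is free -> assigned | voices=[89 77 85]
Op 9: note_on(62): all voices busy, STEAL voice 2 (pitch 85, oldest) -> assign | voices=[89 77 62]
Op 10: note_on(63): all voices busy, STEAL voice 0 (pitch 89, oldest) -> assign | voices=[63 77 62]
Op 11: note_on(61): all voices busy, STEAL voice 1 (pitch 77, oldest) -> assign | voices=[63 61 62]
Op 12: note_off(61): free voice 1 | voices=[63 - 62]
Op 13: note_off(63): free voice 0 | voices=[- - 62]
Op 14: note_on(67): voice 0 is free -> assigned | voices=[67 - 62]

Answer: 4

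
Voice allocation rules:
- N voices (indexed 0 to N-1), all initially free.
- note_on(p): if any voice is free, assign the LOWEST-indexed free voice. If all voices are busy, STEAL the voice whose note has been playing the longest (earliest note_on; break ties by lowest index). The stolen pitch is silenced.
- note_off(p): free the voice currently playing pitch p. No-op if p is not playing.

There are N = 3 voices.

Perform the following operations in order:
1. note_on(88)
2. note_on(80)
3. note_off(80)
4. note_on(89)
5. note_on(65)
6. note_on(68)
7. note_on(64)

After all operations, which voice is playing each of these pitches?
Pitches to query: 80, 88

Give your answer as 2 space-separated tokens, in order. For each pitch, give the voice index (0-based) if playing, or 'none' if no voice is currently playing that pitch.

Op 1: note_on(88): voice 0 is free -> assigned | voices=[88 - -]
Op 2: note_on(80): voice 1 is free -> assigned | voices=[88 80 -]
Op 3: note_off(80): free voice 1 | voices=[88 - -]
Op 4: note_on(89): voice 1 is free -> assigned | voices=[88 89 -]
Op 5: note_on(65): voice 2 is free -> assigned | voices=[88 89 65]
Op 6: note_on(68): all voices busy, STEAL voice 0 (pitch 88, oldest) -> assign | voices=[68 89 65]
Op 7: note_on(64): all voices busy, STEAL voice 1 (pitch 89, oldest) -> assign | voices=[68 64 65]

Answer: none none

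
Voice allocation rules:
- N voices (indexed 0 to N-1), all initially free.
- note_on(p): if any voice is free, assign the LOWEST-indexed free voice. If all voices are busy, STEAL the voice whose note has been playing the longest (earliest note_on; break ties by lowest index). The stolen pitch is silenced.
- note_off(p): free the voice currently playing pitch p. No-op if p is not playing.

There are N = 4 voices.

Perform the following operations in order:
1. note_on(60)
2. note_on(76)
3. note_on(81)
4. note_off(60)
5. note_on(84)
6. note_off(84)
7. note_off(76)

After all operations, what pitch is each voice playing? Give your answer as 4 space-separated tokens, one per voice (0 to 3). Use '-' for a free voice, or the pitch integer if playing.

Op 1: note_on(60): voice 0 is free -> assigned | voices=[60 - - -]
Op 2: note_on(76): voice 1 is free -> assigned | voices=[60 76 - -]
Op 3: note_on(81): voice 2 is free -> assigned | voices=[60 76 81 -]
Op 4: note_off(60): free voice 0 | voices=[- 76 81 -]
Op 5: note_on(84): voice 0 is free -> assigned | voices=[84 76 81 -]
Op 6: note_off(84): free voice 0 | voices=[- 76 81 -]
Op 7: note_off(76): free voice 1 | voices=[- - 81 -]

Answer: - - 81 -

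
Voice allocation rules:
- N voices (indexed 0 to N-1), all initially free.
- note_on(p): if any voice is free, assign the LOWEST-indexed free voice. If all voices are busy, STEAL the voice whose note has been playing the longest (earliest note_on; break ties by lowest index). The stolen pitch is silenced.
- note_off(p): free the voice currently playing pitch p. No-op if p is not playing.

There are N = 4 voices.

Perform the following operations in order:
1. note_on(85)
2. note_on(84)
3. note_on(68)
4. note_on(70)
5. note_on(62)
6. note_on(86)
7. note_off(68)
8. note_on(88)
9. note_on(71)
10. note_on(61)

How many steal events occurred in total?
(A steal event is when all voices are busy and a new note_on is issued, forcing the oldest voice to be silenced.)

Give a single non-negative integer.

Op 1: note_on(85): voice 0 is free -> assigned | voices=[85 - - -]
Op 2: note_on(84): voice 1 is free -> assigned | voices=[85 84 - -]
Op 3: note_on(68): voice 2 is free -> assigned | voices=[85 84 68 -]
Op 4: note_on(70): voice 3 is free -> assigned | voices=[85 84 68 70]
Op 5: note_on(62): all voices busy, STEAL voice 0 (pitch 85, oldest) -> assign | voices=[62 84 68 70]
Op 6: note_on(86): all voices busy, STEAL voice 1 (pitch 84, oldest) -> assign | voices=[62 86 68 70]
Op 7: note_off(68): free voice 2 | voices=[62 86 - 70]
Op 8: note_on(88): voice 2 is free -> assigned | voices=[62 86 88 70]
Op 9: note_on(71): all voices busy, STEAL voice 3 (pitch 70, oldest) -> assign | voices=[62 86 88 71]
Op 10: note_on(61): all voices busy, STEAL voice 0 (pitch 62, oldest) -> assign | voices=[61 86 88 71]

Answer: 4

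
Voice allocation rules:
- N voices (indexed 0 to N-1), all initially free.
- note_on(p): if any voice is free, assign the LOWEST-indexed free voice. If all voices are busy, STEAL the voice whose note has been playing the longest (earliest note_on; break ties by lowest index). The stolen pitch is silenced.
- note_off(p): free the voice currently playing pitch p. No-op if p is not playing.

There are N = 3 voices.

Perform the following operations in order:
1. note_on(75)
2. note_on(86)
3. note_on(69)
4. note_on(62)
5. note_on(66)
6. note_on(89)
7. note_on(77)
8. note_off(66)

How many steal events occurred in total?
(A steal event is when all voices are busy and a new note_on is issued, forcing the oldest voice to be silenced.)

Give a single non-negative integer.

Op 1: note_on(75): voice 0 is free -> assigned | voices=[75 - -]
Op 2: note_on(86): voice 1 is free -> assigned | voices=[75 86 -]
Op 3: note_on(69): voice 2 is free -> assigned | voices=[75 86 69]
Op 4: note_on(62): all voices busy, STEAL voice 0 (pitch 75, oldest) -> assign | voices=[62 86 69]
Op 5: note_on(66): all voices busy, STEAL voice 1 (pitch 86, oldest) -> assign | voices=[62 66 69]
Op 6: note_on(89): all voices busy, STEAL voice 2 (pitch 69, oldest) -> assign | voices=[62 66 89]
Op 7: note_on(77): all voices busy, STEAL voice 0 (pitch 62, oldest) -> assign | voices=[77 66 89]
Op 8: note_off(66): free voice 1 | voices=[77 - 89]

Answer: 4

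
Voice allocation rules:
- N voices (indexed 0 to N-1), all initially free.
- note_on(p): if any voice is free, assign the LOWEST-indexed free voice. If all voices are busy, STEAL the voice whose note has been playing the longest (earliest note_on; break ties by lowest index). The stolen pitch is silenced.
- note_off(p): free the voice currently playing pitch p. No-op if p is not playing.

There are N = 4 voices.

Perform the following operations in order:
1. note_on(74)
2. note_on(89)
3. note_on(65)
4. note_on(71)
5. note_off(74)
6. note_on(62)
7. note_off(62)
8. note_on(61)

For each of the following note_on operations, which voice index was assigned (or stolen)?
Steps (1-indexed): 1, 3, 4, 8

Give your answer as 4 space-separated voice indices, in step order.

Answer: 0 2 3 0

Derivation:
Op 1: note_on(74): voice 0 is free -> assigned | voices=[74 - - -]
Op 2: note_on(89): voice 1 is free -> assigned | voices=[74 89 - -]
Op 3: note_on(65): voice 2 is free -> assigned | voices=[74 89 65 -]
Op 4: note_on(71): voice 3 is free -> assigned | voices=[74 89 65 71]
Op 5: note_off(74): free voice 0 | voices=[- 89 65 71]
Op 6: note_on(62): voice 0 is free -> assigned | voices=[62 89 65 71]
Op 7: note_off(62): free voice 0 | voices=[- 89 65 71]
Op 8: note_on(61): voice 0 is free -> assigned | voices=[61 89 65 71]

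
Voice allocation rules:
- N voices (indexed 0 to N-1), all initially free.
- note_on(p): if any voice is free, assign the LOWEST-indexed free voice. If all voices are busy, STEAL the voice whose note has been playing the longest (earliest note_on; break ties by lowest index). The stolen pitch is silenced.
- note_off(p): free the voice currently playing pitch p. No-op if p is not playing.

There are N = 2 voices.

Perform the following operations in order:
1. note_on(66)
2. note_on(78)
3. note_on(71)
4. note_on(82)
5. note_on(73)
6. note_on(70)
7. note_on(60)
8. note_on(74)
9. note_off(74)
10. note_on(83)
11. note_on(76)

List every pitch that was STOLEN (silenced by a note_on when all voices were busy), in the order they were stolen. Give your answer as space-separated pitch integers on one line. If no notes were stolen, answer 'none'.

Op 1: note_on(66): voice 0 is free -> assigned | voices=[66 -]
Op 2: note_on(78): voice 1 is free -> assigned | voices=[66 78]
Op 3: note_on(71): all voices busy, STEAL voice 0 (pitch 66, oldest) -> assign | voices=[71 78]
Op 4: note_on(82): all voices busy, STEAL voice 1 (pitch 78, oldest) -> assign | voices=[71 82]
Op 5: note_on(73): all voices busy, STEAL voice 0 (pitch 71, oldest) -> assign | voices=[73 82]
Op 6: note_on(70): all voices busy, STEAL voice 1 (pitch 82, oldest) -> assign | voices=[73 70]
Op 7: note_on(60): all voices busy, STEAL voice 0 (pitch 73, oldest) -> assign | voices=[60 70]
Op 8: note_on(74): all voices busy, STEAL voice 1 (pitch 70, oldest) -> assign | voices=[60 74]
Op 9: note_off(74): free voice 1 | voices=[60 -]
Op 10: note_on(83): voice 1 is free -> assigned | voices=[60 83]
Op 11: note_on(76): all voices busy, STEAL voice 0 (pitch 60, oldest) -> assign | voices=[76 83]

Answer: 66 78 71 82 73 70 60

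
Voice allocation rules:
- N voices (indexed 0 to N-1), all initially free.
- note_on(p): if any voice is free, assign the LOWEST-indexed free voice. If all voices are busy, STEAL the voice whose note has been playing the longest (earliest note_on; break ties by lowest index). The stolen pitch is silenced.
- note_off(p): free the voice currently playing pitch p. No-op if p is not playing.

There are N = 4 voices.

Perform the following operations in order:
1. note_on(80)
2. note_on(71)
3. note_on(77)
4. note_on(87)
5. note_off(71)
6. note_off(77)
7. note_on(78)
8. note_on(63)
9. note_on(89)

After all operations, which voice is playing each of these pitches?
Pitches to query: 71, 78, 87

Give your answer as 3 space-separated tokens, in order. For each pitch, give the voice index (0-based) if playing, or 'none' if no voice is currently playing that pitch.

Answer: none 1 3

Derivation:
Op 1: note_on(80): voice 0 is free -> assigned | voices=[80 - - -]
Op 2: note_on(71): voice 1 is free -> assigned | voices=[80 71 - -]
Op 3: note_on(77): voice 2 is free -> assigned | voices=[80 71 77 -]
Op 4: note_on(87): voice 3 is free -> assigned | voices=[80 71 77 87]
Op 5: note_off(71): free voice 1 | voices=[80 - 77 87]
Op 6: note_off(77): free voice 2 | voices=[80 - - 87]
Op 7: note_on(78): voice 1 is free -> assigned | voices=[80 78 - 87]
Op 8: note_on(63): voice 2 is free -> assigned | voices=[80 78 63 87]
Op 9: note_on(89): all voices busy, STEAL voice 0 (pitch 80, oldest) -> assign | voices=[89 78 63 87]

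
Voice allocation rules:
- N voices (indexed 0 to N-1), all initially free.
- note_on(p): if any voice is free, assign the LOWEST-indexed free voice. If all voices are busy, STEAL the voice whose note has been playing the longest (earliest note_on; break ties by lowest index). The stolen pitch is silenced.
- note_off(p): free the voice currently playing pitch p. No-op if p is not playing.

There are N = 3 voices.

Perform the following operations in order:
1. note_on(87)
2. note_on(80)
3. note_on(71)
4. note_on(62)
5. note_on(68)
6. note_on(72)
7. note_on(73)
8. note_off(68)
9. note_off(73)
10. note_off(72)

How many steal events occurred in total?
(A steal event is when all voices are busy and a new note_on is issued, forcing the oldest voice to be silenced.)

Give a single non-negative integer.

Answer: 4

Derivation:
Op 1: note_on(87): voice 0 is free -> assigned | voices=[87 - -]
Op 2: note_on(80): voice 1 is free -> assigned | voices=[87 80 -]
Op 3: note_on(71): voice 2 is free -> assigned | voices=[87 80 71]
Op 4: note_on(62): all voices busy, STEAL voice 0 (pitch 87, oldest) -> assign | voices=[62 80 71]
Op 5: note_on(68): all voices busy, STEAL voice 1 (pitch 80, oldest) -> assign | voices=[62 68 71]
Op 6: note_on(72): all voices busy, STEAL voice 2 (pitch 71, oldest) -> assign | voices=[62 68 72]
Op 7: note_on(73): all voices busy, STEAL voice 0 (pitch 62, oldest) -> assign | voices=[73 68 72]
Op 8: note_off(68): free voice 1 | voices=[73 - 72]
Op 9: note_off(73): free voice 0 | voices=[- - 72]
Op 10: note_off(72): free voice 2 | voices=[- - -]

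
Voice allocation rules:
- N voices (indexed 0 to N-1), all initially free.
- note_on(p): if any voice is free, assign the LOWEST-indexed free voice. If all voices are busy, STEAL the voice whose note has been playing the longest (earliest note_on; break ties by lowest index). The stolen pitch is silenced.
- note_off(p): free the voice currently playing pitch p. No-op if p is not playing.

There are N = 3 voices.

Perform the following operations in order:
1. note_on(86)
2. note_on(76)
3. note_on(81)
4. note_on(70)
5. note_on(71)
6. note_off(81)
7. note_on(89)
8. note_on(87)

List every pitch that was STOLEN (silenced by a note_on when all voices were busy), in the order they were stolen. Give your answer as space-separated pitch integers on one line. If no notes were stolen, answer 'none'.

Answer: 86 76 70

Derivation:
Op 1: note_on(86): voice 0 is free -> assigned | voices=[86 - -]
Op 2: note_on(76): voice 1 is free -> assigned | voices=[86 76 -]
Op 3: note_on(81): voice 2 is free -> assigned | voices=[86 76 81]
Op 4: note_on(70): all voices busy, STEAL voice 0 (pitch 86, oldest) -> assign | voices=[70 76 81]
Op 5: note_on(71): all voices busy, STEAL voice 1 (pitch 76, oldest) -> assign | voices=[70 71 81]
Op 6: note_off(81): free voice 2 | voices=[70 71 -]
Op 7: note_on(89): voice 2 is free -> assigned | voices=[70 71 89]
Op 8: note_on(87): all voices busy, STEAL voice 0 (pitch 70, oldest) -> assign | voices=[87 71 89]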